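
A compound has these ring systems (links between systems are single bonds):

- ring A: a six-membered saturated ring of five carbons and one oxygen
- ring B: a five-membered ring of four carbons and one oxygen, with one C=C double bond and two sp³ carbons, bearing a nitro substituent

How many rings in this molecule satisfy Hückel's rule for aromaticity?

Ring A has only sp³ atoms, so it is not fully conjugated — not aromatic (tetrahydropyran).
Ring B has two sp³ carbons, so it is not fully conjugated — not aromatic (2,3-dihydrofuran).
No ring is aromatic. Total: 0.

0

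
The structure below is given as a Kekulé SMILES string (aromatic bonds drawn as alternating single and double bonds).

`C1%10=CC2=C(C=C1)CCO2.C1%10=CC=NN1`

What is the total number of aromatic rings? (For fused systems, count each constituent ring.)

The SMILES encodes a six-membered carbon ring with three alternating C=C double bonds, fused to a five-membered ring containing one oxygen and two sp³ carbons; a five-membered ring with two adjacent nitrogens (one bearing H, one in a double bond) and two double bonds.
The 6-membered ring is fully conjugated (every ring atom contributes a p orbital); 3 ring double bonds give 6 π electrons. That satisfies 4n+2 with n=1, so it is aromatic (benzene ring).
The 5-membered ring with one oxygen has two sp³ carbons, so it is not fully conjugated — not aromatic (oxolane ring).
The 5-membered ring with two adjacent nitrogens (one N–H, one =N–) is planar and fully conjugated; 2 ring double bonds (4 π electrons) plus a heteroatom lone pair (2) give 6 π electrons. That satisfies 4n+2 with n=1, so it is aromatic (pyrazole).
2 of the 3 rings are aromatic. Total: 2.

2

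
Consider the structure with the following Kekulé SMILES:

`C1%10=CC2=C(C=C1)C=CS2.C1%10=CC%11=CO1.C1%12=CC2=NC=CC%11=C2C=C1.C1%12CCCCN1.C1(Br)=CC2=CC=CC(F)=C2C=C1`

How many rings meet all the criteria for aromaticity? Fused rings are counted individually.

The SMILES encodes a six-membered carbon ring with three alternating C=C double bonds, fused to a five-membered ring containing one sulfur and two C=C double bonds; a five-membered ring of four carbons and one oxygen, with two C=C double bonds; two fused six-membered rings, each with three alternating double bonds; one ring is all carbon and the other has one ring nitrogen; a six-membered saturated ring of five carbons and one N–H nitrogen; two fused six-membered carbon rings, each with three alternating C=C double bonds.
The fused 6/5-membered bicyclic (with one sulfur) is a single π system with 9 sp² atoms and 10 π electrons from ring double bonds plus a heteroatom lone pair. 10 = 4(2)+2, so the system is aromatic and both rings count as aromatic (benzothiophene).
The 5-membered ring with one oxygen is fully conjugated (every ring atom contributes a p orbital); 2 ring double bonds (4 π electrons) plus a heteroatom lone pair (2) give 6 π electrons. Since 6 = 4n+2 (n=1), it is aromatic (furan).
The fused 6/6-membered bicyclic (with one nitrogen) is a single π system with 10 sp² atoms and 10 π electrons from ring double bonds. 10 = 4(2)+2, so the system is aromatic and both rings count as aromatic (quinoline).
The 6-membered ring with one N–H has only sp³ atoms, so it is not fully conjugated — not aromatic (piperidine).
The fused 6/6-membered bicyclic is a single π system with 10 sp² atoms and 10 π electrons from ring double bonds. 10 = 4(2)+2, so the system is aromatic and both rings count as aromatic (naphthalene).
7 of the 8 rings are aromatic. Total: 7.

7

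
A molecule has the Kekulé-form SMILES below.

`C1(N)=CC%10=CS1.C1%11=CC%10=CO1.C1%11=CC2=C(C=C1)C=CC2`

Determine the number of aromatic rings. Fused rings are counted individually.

The SMILES encodes a five-membered ring of four carbons and one sulfur, with two C=C double bonds; a five-membered ring of four carbons and one oxygen, with two C=C double bonds; a six-membered carbon ring with three alternating C=C double bonds, fused to a five-membered carbon ring containing one C=C double bond and one sp³ carbon.
The 5-membered ring with one sulfur is fully conjugated (every ring atom contributes a p orbital); 2 ring double bonds (4 π electrons) plus a heteroatom lone pair (2) give 6 π electrons. That satisfies 4n+2 with n=1, so it is aromatic (thiophene).
The 5-membered ring with one oxygen has a continuous p-orbital overlap around the ring; 2 ring double bonds (4 π electrons) plus a heteroatom lone pair (2) give 6 π electrons. That satisfies 4n+2 with n=1, so it is aromatic (furan).
The 6-membered ring is planar and fully conjugated; 3 ring double bonds give 6 π electrons. Since 6 = 4n+2 (n=1), it is aromatic (benzene ring).
The 5-membered ring has one sp³ carbon, so it is not fully conjugated — not aromatic (cyclopentene ring).
3 of the 4 rings are aromatic. Total: 3.

3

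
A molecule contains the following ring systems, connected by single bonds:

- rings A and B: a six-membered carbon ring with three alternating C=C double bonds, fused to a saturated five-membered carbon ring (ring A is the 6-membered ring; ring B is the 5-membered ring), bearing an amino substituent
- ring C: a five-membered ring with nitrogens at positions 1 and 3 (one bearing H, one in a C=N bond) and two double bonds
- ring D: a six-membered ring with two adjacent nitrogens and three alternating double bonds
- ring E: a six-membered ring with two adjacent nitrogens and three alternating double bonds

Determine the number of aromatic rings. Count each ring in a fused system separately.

Ring A is fully conjugated (every ring atom contributes a p orbital); 3 ring double bonds give 6 π electrons. 6 = 4(1)+2, so ring A is aromatic (benzene ring).
Ring B has three sp³ carbons, so it is not fully conjugated — not aromatic (cyclopentane ring).
Ring C is fully conjugated (every ring atom contributes a p orbital); 2 ring double bonds (4 π electrons) plus a heteroatom lone pair (2) give 6 π electrons. 6 = 4(1)+2, so ring C is aromatic (imidazole).
Ring D is planar and fully conjugated; 3 ring double bonds give 6 π electrons. 6 = 4(1)+2, so ring D is aromatic (pyridazine).
Ring E is planar and fully conjugated; 3 ring double bonds give 6 π electrons. That satisfies 4n+2 with n=1, so ring E is aromatic (pyridazine).
Aromatic: A, C, D, E. Total: 4.

4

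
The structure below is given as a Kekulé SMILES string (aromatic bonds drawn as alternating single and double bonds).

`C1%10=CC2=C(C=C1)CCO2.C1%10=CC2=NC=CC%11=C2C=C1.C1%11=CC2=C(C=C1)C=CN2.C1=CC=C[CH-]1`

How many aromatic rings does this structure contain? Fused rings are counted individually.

The SMILES encodes a six-membered carbon ring with three alternating C=C double bonds, fused to a five-membered ring containing one oxygen and two sp³ carbons; two fused six-membered rings, each with three alternating double bonds; one ring is all carbon and the other has one ring nitrogen; a six-membered carbon ring with three alternating C=C double bonds, fused to a five-membered ring containing one N–H nitrogen and two C=C double bonds; a five-membered all-carbon ring bearing a negative charge on one carbon, with two C=C double bonds.
The 6-membered ring has a continuous p-orbital overlap around the ring; 3 ring double bonds give 6 π electrons. 6 = 4(1)+2, so it is aromatic (benzene ring).
The 5-membered ring with one oxygen has two sp³ carbons, so it is not fully conjugated — not aromatic (oxolane ring).
The fused 6/6-membered bicyclic (with one nitrogen) is a single π system with 10 sp² atoms and 10 π electrons from ring double bonds. 10 = 4(2)+2, so the system is aromatic and both rings count as aromatic (quinoline).
The fused 6/5-membered bicyclic (with one N–H) is a single π system with 9 sp² atoms and 10 π electrons from ring double bonds plus a heteroatom lone pair. 10 = 4(2)+2, so the system is aromatic and both rings count as aromatic (indole).
The 5-membered ring is fully conjugated (every ring atom contributes a p orbital); 2 ring double bonds (4 π electrons) plus the carbanion lone pair (2) give 6 π electrons. 6 = 4(1)+2, so it is aromatic (cyclopentadienyl anion).
6 of the 7 rings are aromatic. Total: 6.

6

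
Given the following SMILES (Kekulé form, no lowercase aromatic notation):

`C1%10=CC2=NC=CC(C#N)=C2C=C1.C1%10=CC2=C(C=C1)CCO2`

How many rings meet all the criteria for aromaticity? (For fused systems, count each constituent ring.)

3

The SMILES encodes two fused six-membered rings, each with three alternating double bonds; one ring is all carbon and the other has one ring nitrogen; a six-membered carbon ring with three alternating C=C double bonds, fused to a five-membered ring containing one oxygen and two sp³ carbons.
The fused 6/6-membered bicyclic (with one nitrogen) is a single π system with 10 sp² atoms and 10 π electrons from ring double bonds. 10 = 4(2)+2, so the system is aromatic and both rings count as aromatic (quinoline).
The 6-membered ring has a continuous p-orbital overlap around the ring; 3 ring double bonds give 6 π electrons. Since 6 = 4n+2 (n=1), it is aromatic (benzene ring).
The 5-membered ring with one oxygen has two sp³ carbons, so it is not fully conjugated — not aromatic (oxolane ring).
3 of the 4 rings are aromatic. Total: 3.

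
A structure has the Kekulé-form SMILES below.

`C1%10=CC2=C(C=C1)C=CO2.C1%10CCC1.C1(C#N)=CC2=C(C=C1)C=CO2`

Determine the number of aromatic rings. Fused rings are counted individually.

4

The SMILES encodes a six-membered carbon ring with three alternating C=C double bonds, fused to a five-membered ring containing one oxygen and two C=C double bonds; a four-membered saturated carbon ring; a six-membered carbon ring with three alternating C=C double bonds, fused to a five-membered ring containing one oxygen and two C=C double bonds.
The fused 6/5-membered bicyclic (with one oxygen) is a single π system with 9 sp² atoms and 10 π electrons from ring double bonds plus a heteroatom lone pair. 10 = 4(2)+2, so the system is aromatic and both rings count as aromatic (benzofuran).
The 4-membered ring has only sp³ atoms, so it is not fully conjugated — not aromatic (cyclobutane).
The fused 6/5-membered bicyclic (with one oxygen) is a single π system with 9 sp² atoms and 10 π electrons from ring double bonds plus a heteroatom lone pair. 10 = 4(2)+2, so the system is aromatic and both rings count as aromatic (benzofuran).
4 of the 5 rings are aromatic. Total: 4.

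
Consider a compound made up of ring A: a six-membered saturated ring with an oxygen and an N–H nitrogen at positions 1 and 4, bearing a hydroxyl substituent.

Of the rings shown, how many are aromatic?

0

Ring A has only sp³ atoms, so it is not fully conjugated — not aromatic (morpholine).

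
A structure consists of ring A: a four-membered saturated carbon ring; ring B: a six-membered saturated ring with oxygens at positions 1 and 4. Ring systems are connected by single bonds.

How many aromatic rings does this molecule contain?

Ring A has only sp³ atoms, so it is not fully conjugated — not aromatic (cyclobutane).
Ring B has only sp³ atoms, so it is not fully conjugated — not aromatic (1,4-dioxane).
No ring is aromatic. Total: 0.

0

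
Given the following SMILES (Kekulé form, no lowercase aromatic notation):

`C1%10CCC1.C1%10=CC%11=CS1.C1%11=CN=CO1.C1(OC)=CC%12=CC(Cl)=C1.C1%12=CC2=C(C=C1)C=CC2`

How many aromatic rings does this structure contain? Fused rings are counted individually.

The SMILES encodes a four-membered saturated carbon ring; a five-membered ring of four carbons and one sulfur, with two C=C double bonds; a five-membered ring with an oxygen at position 1 and a nitrogen at position 3 (in a C=N bond), with two double bonds; a six-membered carbon ring with three alternating C=C double bonds; a six-membered carbon ring with three alternating C=C double bonds, fused to a five-membered carbon ring containing one C=C double bond and one sp³ carbon.
The 4-membered ring has only sp³ atoms, so it is not fully conjugated — not aromatic (cyclobutane).
The 5-membered ring with one sulfur is fully conjugated (every ring atom contributes a p orbital); 2 ring double bonds (4 π electrons) plus a heteroatom lone pair (2) give 6 π electrons. 6 = 4(1)+2, so it is aromatic (thiophene).
The 5-membered ring with one oxygen and one =N– is fully conjugated (every ring atom contributes a p orbital); 2 ring double bonds (4 π electrons) plus a heteroatom lone pair (2) give 6 π electrons. That satisfies 4n+2 with n=1, so it is aromatic (oxazole).
The 6-membered ring is fully conjugated (every ring atom contributes a p orbital); 3 ring double bonds give 6 π electrons. 6 = 4(1)+2, so it is aromatic (benzene).
The second 6-membered ring is planar and fully conjugated; 3 ring double bonds give 6 π electrons. That satisfies 4n+2 with n=1, so it is aromatic (benzene ring).
The 5-membered ring has one sp³ carbon, so it is not fully conjugated — not aromatic (cyclopentene ring).
4 of the 6 rings are aromatic. Total: 4.

4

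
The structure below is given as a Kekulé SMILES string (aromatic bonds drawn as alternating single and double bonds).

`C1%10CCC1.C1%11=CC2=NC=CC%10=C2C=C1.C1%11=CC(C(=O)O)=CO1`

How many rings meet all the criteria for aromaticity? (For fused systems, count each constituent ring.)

3

The SMILES encodes a four-membered saturated carbon ring; two fused six-membered rings, each with three alternating double bonds; one ring is all carbon and the other has one ring nitrogen; a five-membered ring of four carbons and one oxygen, with two C=C double bonds.
The 4-membered ring has only sp³ atoms, so it is not fully conjugated — not aromatic (cyclobutane).
The fused 6/6-membered bicyclic (with one nitrogen) is a single π system with 10 sp² atoms and 10 π electrons from ring double bonds. 10 = 4(2)+2, so the system is aromatic and both rings count as aromatic (quinoline).
The 5-membered ring with one oxygen has a continuous p-orbital overlap around the ring; 2 ring double bonds (4 π electrons) plus a heteroatom lone pair (2) give 6 π electrons. That satisfies 4n+2 with n=1, so it is aromatic (furan).
3 of the 4 rings are aromatic. Total: 3.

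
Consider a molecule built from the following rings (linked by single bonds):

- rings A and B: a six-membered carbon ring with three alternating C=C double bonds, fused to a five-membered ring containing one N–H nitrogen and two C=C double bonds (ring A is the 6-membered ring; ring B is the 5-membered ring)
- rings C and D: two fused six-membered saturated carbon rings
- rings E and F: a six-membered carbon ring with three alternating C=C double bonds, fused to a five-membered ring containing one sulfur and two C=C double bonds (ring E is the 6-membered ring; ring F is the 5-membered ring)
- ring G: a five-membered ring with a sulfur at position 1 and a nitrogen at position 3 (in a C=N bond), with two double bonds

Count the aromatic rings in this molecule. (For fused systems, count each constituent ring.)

5

Rings A and B form a fused bicyclic system (with one N–H) with 9 sp² atoms and 10 π electrons from ring double bonds plus a heteroatom lone pair. 10 = 4(2)+2, so the system is aromatic and both rings count as aromatic (indole).
Ring C has only sp³ atoms, so it is not fully conjugated — not aromatic (cyclohexane ring).
Ring D has only sp³ atoms, so it is not fully conjugated — not aromatic (cyclohexane ring).
Rings E and F form a fused bicyclic system (with one sulfur) with 9 sp² atoms and 10 π electrons from ring double bonds plus a heteroatom lone pair. 10 = 4(2)+2, so the system is aromatic and both rings count as aromatic (benzothiophene).
Ring G has a continuous p-orbital overlap around the ring; 2 ring double bonds (4 π electrons) plus a heteroatom lone pair (2) give 6 π electrons. 6 = 4(1)+2, so ring G is aromatic (thiazole).
Aromatic: A, B, E, F, G. Total: 5.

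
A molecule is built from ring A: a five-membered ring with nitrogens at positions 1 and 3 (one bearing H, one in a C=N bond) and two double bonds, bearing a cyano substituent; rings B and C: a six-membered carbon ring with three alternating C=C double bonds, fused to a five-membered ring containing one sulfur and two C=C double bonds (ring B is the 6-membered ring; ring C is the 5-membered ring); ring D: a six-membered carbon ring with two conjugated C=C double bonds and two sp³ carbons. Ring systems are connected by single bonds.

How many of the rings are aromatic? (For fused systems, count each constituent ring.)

3

Ring A is fully conjugated (every ring atom contributes a p orbital); 2 ring double bonds (4 π electrons) plus a heteroatom lone pair (2) give 6 π electrons. Since 6 = 4n+2 (n=1), ring A is aromatic (imidazole).
Rings B and C form a fused bicyclic system (with one sulfur) with 9 sp² atoms and 10 π electrons from ring double bonds plus a heteroatom lone pair. 10 = 4(2)+2, so the system is aromatic and both rings count as aromatic (benzothiophene).
Ring D has two sp³ carbons, so it is not fully conjugated — not aromatic (1,3-cyclohexadiene).
Aromatic: A, B, C. Total: 3.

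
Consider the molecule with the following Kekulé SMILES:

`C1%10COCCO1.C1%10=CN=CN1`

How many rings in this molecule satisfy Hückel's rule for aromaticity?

1

The SMILES encodes a six-membered saturated ring with oxygens at positions 1 and 4; a five-membered ring with nitrogens at positions 1 and 3 (one bearing H, one in a C=N bond) and two double bonds.
The 6-membered ring with two oxygens (1,4) has only sp³ atoms, so it is not fully conjugated — not aromatic (1,4-dioxane).
The 5-membered ring with two nitrogens (one N–H, one =N–) is planar and fully conjugated; 2 ring double bonds (4 π electrons) plus a heteroatom lone pair (2) give 6 π electrons. Since 6 = 4n+2 (n=1), it is aromatic (imidazole).
1 of the 2 rings is aromatic. Total: 1.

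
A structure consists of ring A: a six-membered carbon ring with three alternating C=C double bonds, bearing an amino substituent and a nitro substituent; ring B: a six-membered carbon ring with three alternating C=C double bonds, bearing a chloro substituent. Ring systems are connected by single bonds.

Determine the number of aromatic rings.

2

Ring A is fully conjugated (every ring atom contributes a p orbital); 3 ring double bonds give 6 π electrons. 6 = 4(1)+2, so ring A is aromatic (benzene).
Ring B is planar and fully conjugated; 3 ring double bonds give 6 π electrons. That satisfies 4n+2 with n=1, so ring B is aromatic (benzene).
Aromatic: A, B. Total: 2.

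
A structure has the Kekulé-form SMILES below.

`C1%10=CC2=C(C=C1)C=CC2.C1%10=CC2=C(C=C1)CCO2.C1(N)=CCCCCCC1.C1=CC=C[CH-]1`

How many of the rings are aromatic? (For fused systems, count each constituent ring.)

The SMILES encodes a six-membered carbon ring with three alternating C=C double bonds, fused to a five-membered carbon ring containing one C=C double bond and one sp³ carbon; a six-membered carbon ring with three alternating C=C double bonds, fused to a five-membered ring containing one oxygen and two sp³ carbons; an eight-membered carbon ring with one C=C double bond; a five-membered all-carbon ring bearing a negative charge on one carbon, with two C=C double bonds.
The 6-membered ring is planar and fully conjugated; 3 ring double bonds give 6 π electrons. That satisfies 4n+2 with n=1, so it is aromatic (benzene ring).
The 5-membered ring has one sp³ carbon, so it is not fully conjugated — not aromatic (cyclopentene ring).
The second 6-membered ring is fully conjugated (every ring atom contributes a p orbital); 3 ring double bonds give 6 π electrons. 6 = 4(1)+2, so it is aromatic (benzene ring).
The 5-membered ring with one oxygen has two sp³ carbons, so it is not fully conjugated — not aromatic (oxolane ring).
The 8-membered ring has six sp³ carbons, so it is not fully conjugated — not aromatic (cyclooctene).
The second 5-membered ring is planar and fully conjugated; 2 ring double bonds (4 π electrons) plus the carbanion lone pair (2) give 6 π electrons. Since 6 = 4n+2 (n=1), it is aromatic (cyclopentadienyl anion).
3 of the 6 rings are aromatic. Total: 3.

3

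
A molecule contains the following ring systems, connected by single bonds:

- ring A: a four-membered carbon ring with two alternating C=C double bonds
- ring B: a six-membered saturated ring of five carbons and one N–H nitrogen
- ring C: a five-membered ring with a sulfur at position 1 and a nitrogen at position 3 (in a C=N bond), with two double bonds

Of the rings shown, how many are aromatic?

1

Ring A has only sp² ring atoms; a planar conformation would have a fully conjugated π system of 4 electrons. But 4 = 4(1), which is 4n not 4n+2, so ring A is not aromatic (cyclobutadiene) — cyclobutadiene is antiaromatic and distorts to a rectangle.
Ring B has only sp³ atoms, so it is not fully conjugated — not aromatic (piperidine).
Ring C is fully conjugated (every ring atom contributes a p orbital); 2 ring double bonds (4 π electrons) plus a heteroatom lone pair (2) give 6 π electrons. That satisfies 4n+2 with n=1, so ring C is aromatic (thiazole).
Aromatic: C. Total: 1.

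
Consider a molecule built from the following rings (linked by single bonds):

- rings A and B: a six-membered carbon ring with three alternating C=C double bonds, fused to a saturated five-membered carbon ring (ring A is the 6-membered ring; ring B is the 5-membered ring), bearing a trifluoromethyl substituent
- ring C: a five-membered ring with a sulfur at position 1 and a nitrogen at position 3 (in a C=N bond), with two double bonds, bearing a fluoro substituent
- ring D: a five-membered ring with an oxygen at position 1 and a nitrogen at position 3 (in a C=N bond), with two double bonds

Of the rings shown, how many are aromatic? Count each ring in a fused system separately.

3

Ring A has a continuous p-orbital overlap around the ring; 3 ring double bonds give 6 π electrons. 6 = 4(1)+2, so ring A is aromatic (benzene ring).
Ring B has three sp³ carbons, so it is not fully conjugated — not aromatic (cyclopentane ring).
Ring C has a continuous p-orbital overlap around the ring; 2 ring double bonds (4 π electrons) plus a heteroatom lone pair (2) give 6 π electrons. 6 = 4(1)+2, so ring C is aromatic (thiazole).
Ring D is planar and fully conjugated; 2 ring double bonds (4 π electrons) plus a heteroatom lone pair (2) give 6 π electrons. That satisfies 4n+2 with n=1, so ring D is aromatic (oxazole).
Aromatic: A, C, D. Total: 3.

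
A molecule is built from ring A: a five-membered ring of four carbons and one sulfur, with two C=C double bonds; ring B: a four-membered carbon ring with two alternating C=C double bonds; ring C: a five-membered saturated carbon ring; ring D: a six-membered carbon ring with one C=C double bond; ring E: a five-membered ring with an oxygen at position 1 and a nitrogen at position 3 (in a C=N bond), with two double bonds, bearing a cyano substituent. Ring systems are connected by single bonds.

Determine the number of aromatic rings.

Ring A has a continuous p-orbital overlap around the ring; 2 ring double bonds (4 π electrons) plus a heteroatom lone pair (2) give 6 π electrons. That satisfies 4n+2 with n=1, so ring A is aromatic (thiophene).
Ring B has only sp² ring atoms; a planar conformation would have a fully conjugated π system of 4 electrons. But 4 = 4(1), which is 4n not 4n+2, so ring B is not aromatic (cyclobutadiene) — cyclobutadiene is antiaromatic and distorts to a rectangle.
Ring C has only sp³ atoms, so it is not fully conjugated — not aromatic (cyclopentane).
Ring D has four sp³ carbons, so it is not fully conjugated — not aromatic (cyclohexene).
Ring E is fully conjugated (every ring atom contributes a p orbital); 2 ring double bonds (4 π electrons) plus a heteroatom lone pair (2) give 6 π electrons. Since 6 = 4n+2 (n=1), ring E is aromatic (oxazole).
Aromatic: A, E. Total: 2.

2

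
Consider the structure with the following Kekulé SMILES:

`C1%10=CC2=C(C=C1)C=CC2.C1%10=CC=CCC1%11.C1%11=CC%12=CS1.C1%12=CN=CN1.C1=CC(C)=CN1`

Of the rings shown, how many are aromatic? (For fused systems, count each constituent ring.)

The SMILES encodes a six-membered carbon ring with three alternating C=C double bonds, fused to a five-membered carbon ring containing one C=C double bond and one sp³ carbon; a six-membered carbon ring with two conjugated C=C double bonds and two sp³ carbons; a five-membered ring of four carbons and one sulfur, with two C=C double bonds; a five-membered ring with nitrogens at positions 1 and 3 (one bearing H, one in a C=N bond) and two double bonds; a five-membered ring of four carbons and one nitrogen bearing a hydrogen, with two C=C double bonds.
The 6-membered ring is planar and fully conjugated; 3 ring double bonds give 6 π electrons. That satisfies 4n+2 with n=1, so it is aromatic (benzene ring).
The 5-membered ring has one sp³ carbon, so it is not fully conjugated — not aromatic (cyclopentene ring).
The second 6-membered ring has two sp³ carbons, so it is not fully conjugated — not aromatic (1,3-cyclohexadiene).
The 5-membered ring with one sulfur is fully conjugated (every ring atom contributes a p orbital); 2 ring double bonds (4 π electrons) plus a heteroatom lone pair (2) give 6 π electrons. Since 6 = 4n+2 (n=1), it is aromatic (thiophene).
The 5-membered ring with two nitrogens (one N–H, one =N–) is planar and fully conjugated; 2 ring double bonds (4 π electrons) plus a heteroatom lone pair (2) give 6 π electrons. Since 6 = 4n+2 (n=1), it is aromatic (imidazole).
The 5-membered ring with one N–H is fully conjugated (every ring atom contributes a p orbital); 2 ring double bonds (4 π electrons) plus a heteroatom lone pair (2) give 6 π electrons. That satisfies 4n+2 with n=1, so it is aromatic (pyrrole).
4 of the 6 rings are aromatic. Total: 4.

4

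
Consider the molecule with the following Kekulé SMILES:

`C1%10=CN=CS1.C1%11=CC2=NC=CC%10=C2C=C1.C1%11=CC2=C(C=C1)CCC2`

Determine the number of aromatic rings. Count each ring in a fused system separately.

The SMILES encodes a five-membered ring with a sulfur at position 1 and a nitrogen at position 3 (in a C=N bond), with two double bonds; two fused six-membered rings, each with three alternating double bonds; one ring is all carbon and the other has one ring nitrogen; a six-membered carbon ring with three alternating C=C double bonds, fused to a saturated five-membered carbon ring.
The 5-membered ring with one sulfur and one =N– has a continuous p-orbital overlap around the ring; 2 ring double bonds (4 π electrons) plus a heteroatom lone pair (2) give 6 π electrons. 6 = 4(1)+2, so it is aromatic (thiazole).
The fused 6/6-membered bicyclic (with one nitrogen) is a single π system with 10 sp² atoms and 10 π electrons from ring double bonds. 10 = 4(2)+2, so the system is aromatic and both rings count as aromatic (quinoline).
The 6-membered ring is planar and fully conjugated; 3 ring double bonds give 6 π electrons. That satisfies 4n+2 with n=1, so it is aromatic (benzene ring).
The 5-membered ring has three sp³ carbons, so it is not fully conjugated — not aromatic (cyclopentane ring).
4 of the 5 rings are aromatic. Total: 4.

4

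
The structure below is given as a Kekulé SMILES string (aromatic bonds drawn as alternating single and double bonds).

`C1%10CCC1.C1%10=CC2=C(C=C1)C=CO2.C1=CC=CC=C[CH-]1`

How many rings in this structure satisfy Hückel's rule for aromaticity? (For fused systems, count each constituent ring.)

The SMILES encodes a four-membered saturated carbon ring; a six-membered carbon ring with three alternating C=C double bonds, fused to a five-membered ring containing one oxygen and two C=C double bonds; a seven-membered all-carbon ring bearing a negative charge on one carbon, with three C=C double bonds.
The 4-membered ring has only sp³ atoms, so it is not fully conjugated — not aromatic (cyclobutane).
The fused 6/5-membered bicyclic (with one oxygen) is a single π system with 9 sp² atoms and 10 π electrons from ring double bonds plus a heteroatom lone pair. 10 = 4(2)+2, so the system is aromatic and both rings count as aromatic (benzofuran).
The 7-membered ring has only sp² ring atoms; a planar conformation would have a fully conjugated π system of 8 electrons. But 8 = 4(2), which is 4n not 4n+2, so it is not aromatic (cycloheptatrienyl anion).
2 of the 4 rings are aromatic. Total: 2.

2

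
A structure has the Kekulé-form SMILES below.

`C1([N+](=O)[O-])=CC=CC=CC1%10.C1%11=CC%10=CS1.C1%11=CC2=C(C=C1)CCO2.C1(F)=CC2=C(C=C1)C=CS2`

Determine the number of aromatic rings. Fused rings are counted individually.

4

The SMILES encodes a seven-membered carbon ring with three C=C double bonds and one sp³ carbon; a five-membered ring of four carbons and one sulfur, with two C=C double bonds; a six-membered carbon ring with three alternating C=C double bonds, fused to a five-membered ring containing one oxygen and two sp³ carbons; a six-membered carbon ring with three alternating C=C double bonds, fused to a five-membered ring containing one sulfur and two C=C double bonds.
The 7-membered ring has one sp³ carbon, so it is not fully conjugated — not aromatic (cycloheptatriene).
The 5-membered ring with one sulfur is fully conjugated (every ring atom contributes a p orbital); 2 ring double bonds (4 π electrons) plus a heteroatom lone pair (2) give 6 π electrons. 6 = 4(1)+2, so it is aromatic (thiophene).
The 6-membered ring is fully conjugated (every ring atom contributes a p orbital); 3 ring double bonds give 6 π electrons. Since 6 = 4n+2 (n=1), it is aromatic (benzene ring).
The 5-membered ring with one oxygen has two sp³ carbons, so it is not fully conjugated — not aromatic (oxolane ring).
The fused 6/5-membered bicyclic (with one sulfur) is a single π system with 9 sp² atoms and 10 π electrons from ring double bonds plus a heteroatom lone pair. 10 = 4(2)+2, so the system is aromatic and both rings count as aromatic (benzothiophene).
4 of the 6 rings are aromatic. Total: 4.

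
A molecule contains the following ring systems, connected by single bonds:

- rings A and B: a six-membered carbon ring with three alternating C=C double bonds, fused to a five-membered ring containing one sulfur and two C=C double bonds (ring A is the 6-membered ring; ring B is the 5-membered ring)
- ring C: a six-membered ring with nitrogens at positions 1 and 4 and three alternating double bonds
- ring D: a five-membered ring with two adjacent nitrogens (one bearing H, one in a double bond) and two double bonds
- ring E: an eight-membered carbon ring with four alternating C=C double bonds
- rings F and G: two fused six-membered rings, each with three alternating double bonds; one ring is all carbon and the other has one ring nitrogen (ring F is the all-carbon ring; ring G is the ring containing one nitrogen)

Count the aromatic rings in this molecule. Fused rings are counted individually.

6

Rings A and B form a fused bicyclic system (with one sulfur) with 9 sp² atoms and 10 π electrons from ring double bonds plus a heteroatom lone pair. 10 = 4(2)+2, so the system is aromatic and both rings count as aromatic (benzothiophene).
Ring C is planar and fully conjugated; 3 ring double bonds give 6 π electrons. Since 6 = 4n+2 (n=1), ring C is aromatic (pyrazine).
Ring D is planar and fully conjugated; 2 ring double bonds (4 π electrons) plus a heteroatom lone pair (2) give 6 π electrons. 6 = 4(1)+2, so ring D is aromatic (pyrazole).
Ring E has only sp² ring atoms; a planar conformation would have a fully conjugated π system of 8 electrons. But 8 = 4(2), which is 4n not 4n+2, so ring E is not aromatic (cyclooctatetraene) — cyclooctatetraene distorts into a non-planar tub to avoid antiaromaticity.
Rings F and G form a fused bicyclic system (with one nitrogen) with 10 sp² atoms and 10 π electrons from ring double bonds. 10 = 4(2)+2, so the system is aromatic and both rings count as aromatic (quinoline).
Aromatic: A, B, C, D, F, G. Total: 6.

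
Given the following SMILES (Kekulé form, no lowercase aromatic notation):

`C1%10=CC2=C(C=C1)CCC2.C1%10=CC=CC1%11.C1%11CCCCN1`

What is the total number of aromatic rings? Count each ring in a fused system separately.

The SMILES encodes a six-membered carbon ring with three alternating C=C double bonds, fused to a saturated five-membered carbon ring; a five-membered carbon ring with two conjugated C=C double bonds and one sp³ carbon; a six-membered saturated ring of five carbons and one N–H nitrogen.
The 6-membered ring has a continuous p-orbital overlap around the ring; 3 ring double bonds give 6 π electrons. 6 = 4(1)+2, so it is aromatic (benzene ring).
The 5-membered ring has three sp³ carbons, so it is not fully conjugated — not aromatic (cyclopentane ring).
The second 5-membered ring has one sp³ carbon, so it is not fully conjugated — not aromatic (cyclopentadiene).
The 6-membered ring with one N–H has only sp³ atoms, so it is not fully conjugated — not aromatic (piperidine).
1 of the 4 rings is aromatic. Total: 1.

1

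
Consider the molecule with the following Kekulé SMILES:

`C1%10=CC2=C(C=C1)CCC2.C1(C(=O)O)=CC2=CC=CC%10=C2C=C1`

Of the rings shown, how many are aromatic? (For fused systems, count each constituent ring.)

3

The SMILES encodes a six-membered carbon ring with three alternating C=C double bonds, fused to a saturated five-membered carbon ring; two fused six-membered carbon rings, each with three alternating C=C double bonds.
The 6-membered ring is planar and fully conjugated; 3 ring double bonds give 6 π electrons. That satisfies 4n+2 with n=1, so it is aromatic (benzene ring).
The 5-membered ring has three sp³ carbons, so it is not fully conjugated — not aromatic (cyclopentane ring).
The fused 6/6-membered bicyclic is a single π system with 10 sp² atoms and 10 π electrons from ring double bonds. 10 = 4(2)+2, so the system is aromatic and both rings count as aromatic (naphthalene).
3 of the 4 rings are aromatic. Total: 3.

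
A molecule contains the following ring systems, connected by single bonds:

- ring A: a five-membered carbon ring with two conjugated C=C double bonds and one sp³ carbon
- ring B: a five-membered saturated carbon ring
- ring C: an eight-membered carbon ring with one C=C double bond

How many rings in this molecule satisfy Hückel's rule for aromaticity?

Ring A has one sp³ carbon, so it is not fully conjugated — not aromatic (cyclopentadiene).
Ring B has only sp³ atoms, so it is not fully conjugated — not aromatic (cyclopentane).
Ring C has six sp³ carbons, so it is not fully conjugated — not aromatic (cyclooctene).
No ring is aromatic. Total: 0.

0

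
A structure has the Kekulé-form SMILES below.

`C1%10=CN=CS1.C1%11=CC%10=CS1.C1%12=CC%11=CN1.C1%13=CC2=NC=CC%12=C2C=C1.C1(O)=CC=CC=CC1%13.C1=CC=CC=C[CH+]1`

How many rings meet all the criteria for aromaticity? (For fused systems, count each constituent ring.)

The SMILES encodes a five-membered ring with a sulfur at position 1 and a nitrogen at position 3 (in a C=N bond), with two double bonds; a five-membered ring of four carbons and one sulfur, with two C=C double bonds; a five-membered ring of four carbons and one nitrogen bearing a hydrogen, with two C=C double bonds; two fused six-membered rings, each with three alternating double bonds; one ring is all carbon and the other has one ring nitrogen; a seven-membered carbon ring with three C=C double bonds and one sp³ carbon; a seven-membered all-carbon ring bearing a positive charge on one carbon, with three C=C double bonds.
The 5-membered ring with one sulfur and one =N– is fully conjugated (every ring atom contributes a p orbital); 2 ring double bonds (4 π electrons) plus a heteroatom lone pair (2) give 6 π electrons. That satisfies 4n+2 with n=1, so it is aromatic (thiazole).
The 5-membered ring with one sulfur is fully conjugated (every ring atom contributes a p orbital); 2 ring double bonds (4 π electrons) plus a heteroatom lone pair (2) give 6 π electrons. That satisfies 4n+2 with n=1, so it is aromatic (thiophene).
The 5-membered ring with one N–H is fully conjugated (every ring atom contributes a p orbital); 2 ring double bonds (4 π electrons) plus a heteroatom lone pair (2) give 6 π electrons. 6 = 4(1)+2, so it is aromatic (pyrrole).
The fused 6/6-membered bicyclic (with one nitrogen) is a single π system with 10 sp² atoms and 10 π electrons from ring double bonds. 10 = 4(2)+2, so the system is aromatic and both rings count as aromatic (quinoline).
The 7-membered ring has one sp³ carbon, so it is not fully conjugated — not aromatic (cycloheptatriene).
The second 7-membered ring is planar and fully conjugated; 3 ring double bonds (6 π electrons) plus the carbocation's empty p orbital (0, but keeps the ring conjugated) give 6 π electrons. 6 = 4(1)+2, so it is aromatic (tropylium cation).
6 of the 7 rings are aromatic. Total: 6.

6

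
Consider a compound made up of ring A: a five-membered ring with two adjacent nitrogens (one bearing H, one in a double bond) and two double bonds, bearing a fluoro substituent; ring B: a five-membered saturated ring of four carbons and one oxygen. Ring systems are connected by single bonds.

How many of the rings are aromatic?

Ring A is planar and fully conjugated; 2 ring double bonds (4 π electrons) plus a heteroatom lone pair (2) give 6 π electrons. Since 6 = 4n+2 (n=1), ring A is aromatic (pyrazole).
Ring B has only sp³ atoms, so it is not fully conjugated — not aromatic (tetrahydrofuran).
Aromatic: A. Total: 1.

1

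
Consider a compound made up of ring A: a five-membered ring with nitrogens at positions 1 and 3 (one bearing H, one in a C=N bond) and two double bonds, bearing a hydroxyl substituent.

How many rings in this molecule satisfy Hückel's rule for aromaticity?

1

Ring A is fully conjugated (every ring atom contributes a p orbital); 2 ring double bonds (4 π electrons) plus a heteroatom lone pair (2) give 6 π electrons. Since 6 = 4n+2 (n=1), ring A is aromatic (imidazole).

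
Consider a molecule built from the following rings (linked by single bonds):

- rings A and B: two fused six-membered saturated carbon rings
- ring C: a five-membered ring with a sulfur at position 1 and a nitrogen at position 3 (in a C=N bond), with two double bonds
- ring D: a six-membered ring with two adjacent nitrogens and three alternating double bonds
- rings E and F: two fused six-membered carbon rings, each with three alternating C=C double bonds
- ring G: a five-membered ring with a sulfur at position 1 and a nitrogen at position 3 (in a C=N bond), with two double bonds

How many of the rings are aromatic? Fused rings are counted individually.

Ring A has only sp³ atoms, so it is not fully conjugated — not aromatic (cyclohexane ring).
Ring B has only sp³ atoms, so it is not fully conjugated — not aromatic (cyclohexane ring).
Ring C has a continuous p-orbital overlap around the ring; 2 ring double bonds (4 π electrons) plus a heteroatom lone pair (2) give 6 π electrons. That satisfies 4n+2 with n=1, so ring C is aromatic (thiazole).
Ring D has a continuous p-orbital overlap around the ring; 3 ring double bonds give 6 π electrons. That satisfies 4n+2 with n=1, so ring D is aromatic (pyridazine).
Rings E and F form a fused bicyclic system with 10 sp² atoms and 10 π electrons from ring double bonds. 10 = 4(2)+2, so the system is aromatic and both rings count as aromatic (naphthalene).
Ring G is planar and fully conjugated; 2 ring double bonds (4 π electrons) plus a heteroatom lone pair (2) give 6 π electrons. 6 = 4(1)+2, so ring G is aromatic (thiazole).
Aromatic: C, D, E, F, G. Total: 5.

5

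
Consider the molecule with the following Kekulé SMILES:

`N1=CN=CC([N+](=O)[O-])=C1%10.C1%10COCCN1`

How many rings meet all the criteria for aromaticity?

The SMILES encodes a six-membered ring with nitrogens at positions 1 and 3 and three alternating double bonds; a six-membered saturated ring with an oxygen and an N–H nitrogen at positions 1 and 4.
The 6-membered ring with two nitrogens (1,3) is planar and fully conjugated; 3 ring double bonds give 6 π electrons. Since 6 = 4n+2 (n=1), it is aromatic (pyrimidine).
The 6-membered ring with one oxygen and one N–H (1,4) has only sp³ atoms, so it is not fully conjugated — not aromatic (morpholine).
1 of the 2 rings is aromatic. Total: 1.

1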